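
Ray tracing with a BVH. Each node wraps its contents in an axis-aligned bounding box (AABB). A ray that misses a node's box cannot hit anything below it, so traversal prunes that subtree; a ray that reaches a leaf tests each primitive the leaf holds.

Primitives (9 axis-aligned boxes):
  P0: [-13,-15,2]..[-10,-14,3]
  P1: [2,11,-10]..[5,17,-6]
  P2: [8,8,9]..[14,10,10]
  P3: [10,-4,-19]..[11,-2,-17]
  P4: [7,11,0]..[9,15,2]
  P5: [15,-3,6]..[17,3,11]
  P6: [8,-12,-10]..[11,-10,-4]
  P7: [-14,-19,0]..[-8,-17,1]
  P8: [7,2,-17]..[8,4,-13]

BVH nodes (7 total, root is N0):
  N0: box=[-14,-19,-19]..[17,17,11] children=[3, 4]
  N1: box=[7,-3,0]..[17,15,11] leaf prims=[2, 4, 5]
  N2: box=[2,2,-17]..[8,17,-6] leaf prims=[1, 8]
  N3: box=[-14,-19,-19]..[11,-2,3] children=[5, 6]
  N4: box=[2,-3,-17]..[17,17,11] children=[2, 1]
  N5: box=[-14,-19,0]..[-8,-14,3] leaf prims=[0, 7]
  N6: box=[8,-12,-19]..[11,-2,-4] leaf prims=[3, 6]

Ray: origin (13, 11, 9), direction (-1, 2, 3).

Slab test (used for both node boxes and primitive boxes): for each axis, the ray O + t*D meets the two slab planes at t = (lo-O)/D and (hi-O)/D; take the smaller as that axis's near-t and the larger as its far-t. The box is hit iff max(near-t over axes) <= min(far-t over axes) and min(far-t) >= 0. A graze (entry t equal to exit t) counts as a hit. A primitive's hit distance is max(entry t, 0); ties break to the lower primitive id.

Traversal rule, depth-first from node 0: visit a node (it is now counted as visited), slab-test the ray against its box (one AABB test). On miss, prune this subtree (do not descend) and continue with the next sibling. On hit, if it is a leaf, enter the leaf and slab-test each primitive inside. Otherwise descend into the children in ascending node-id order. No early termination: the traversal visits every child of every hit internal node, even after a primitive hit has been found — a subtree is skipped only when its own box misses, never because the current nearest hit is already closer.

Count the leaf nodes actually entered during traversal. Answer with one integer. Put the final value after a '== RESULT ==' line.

Walk:
N0 x:[-4,27] y:[-15,3] z:[-28/3,2/3] -> hit [-4,2/3], descend [3, 4]
  N3 x:[2,27] y:[-15,-13/2] z:[-28/3,-2] -> miss, prune
  N4 x:[-4,11] y:[-7,3] z:[-26/3,2/3] -> hit [-4,2/3], descend [1, 2]
    N1 x:[-4,6] y:[-7,2] z:[-3,2/3] -> hit [-3,2/3] leaf, test {P2(miss), P4(miss), P5(miss)}
    N2 x:[5,11] y:[-9/2,3] z:[-26/3,-5] -> miss, prune

order=[0, 3, 4, 1, 2]  |boxes|=5  |leaves|=1  hit=miss

== RESULT ==
1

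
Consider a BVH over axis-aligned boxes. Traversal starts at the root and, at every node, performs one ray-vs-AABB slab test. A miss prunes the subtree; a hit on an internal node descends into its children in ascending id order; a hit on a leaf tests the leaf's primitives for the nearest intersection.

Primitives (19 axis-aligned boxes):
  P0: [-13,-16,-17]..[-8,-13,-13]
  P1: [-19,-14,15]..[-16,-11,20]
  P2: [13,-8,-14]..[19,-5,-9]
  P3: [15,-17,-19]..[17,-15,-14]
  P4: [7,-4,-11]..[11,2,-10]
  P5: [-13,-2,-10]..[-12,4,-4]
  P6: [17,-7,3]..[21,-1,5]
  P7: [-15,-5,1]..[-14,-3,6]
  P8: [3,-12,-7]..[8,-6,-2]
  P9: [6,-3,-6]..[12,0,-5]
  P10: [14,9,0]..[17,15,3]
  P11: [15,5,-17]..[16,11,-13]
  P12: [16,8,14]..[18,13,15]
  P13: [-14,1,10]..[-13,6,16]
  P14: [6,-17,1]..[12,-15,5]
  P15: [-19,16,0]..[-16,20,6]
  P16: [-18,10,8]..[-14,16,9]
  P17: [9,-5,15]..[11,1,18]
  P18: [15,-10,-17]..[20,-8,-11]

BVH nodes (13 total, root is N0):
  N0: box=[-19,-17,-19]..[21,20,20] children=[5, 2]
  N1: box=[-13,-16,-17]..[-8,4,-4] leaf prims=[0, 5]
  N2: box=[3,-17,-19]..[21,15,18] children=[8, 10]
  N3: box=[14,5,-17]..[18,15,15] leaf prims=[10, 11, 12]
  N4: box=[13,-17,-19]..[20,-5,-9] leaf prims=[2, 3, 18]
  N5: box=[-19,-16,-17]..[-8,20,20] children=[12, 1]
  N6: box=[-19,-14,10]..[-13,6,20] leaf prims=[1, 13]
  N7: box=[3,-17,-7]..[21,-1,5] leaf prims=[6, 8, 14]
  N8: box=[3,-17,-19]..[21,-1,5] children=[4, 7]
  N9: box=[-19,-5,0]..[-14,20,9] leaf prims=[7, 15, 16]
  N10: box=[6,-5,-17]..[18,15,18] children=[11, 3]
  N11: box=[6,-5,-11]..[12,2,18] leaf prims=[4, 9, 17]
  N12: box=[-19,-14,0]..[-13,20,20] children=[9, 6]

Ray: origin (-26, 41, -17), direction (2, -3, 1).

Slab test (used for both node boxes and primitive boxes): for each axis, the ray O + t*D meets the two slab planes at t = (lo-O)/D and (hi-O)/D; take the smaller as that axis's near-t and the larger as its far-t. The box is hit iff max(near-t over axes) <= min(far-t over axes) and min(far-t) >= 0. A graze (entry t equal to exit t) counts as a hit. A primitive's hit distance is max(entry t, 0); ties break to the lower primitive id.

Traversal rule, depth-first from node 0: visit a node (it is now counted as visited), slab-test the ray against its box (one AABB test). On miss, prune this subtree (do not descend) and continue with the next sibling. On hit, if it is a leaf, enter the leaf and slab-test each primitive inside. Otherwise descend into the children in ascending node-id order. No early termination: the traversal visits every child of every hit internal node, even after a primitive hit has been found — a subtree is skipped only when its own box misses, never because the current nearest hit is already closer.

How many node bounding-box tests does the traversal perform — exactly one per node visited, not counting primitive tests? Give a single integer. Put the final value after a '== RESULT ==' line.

Traverse from the root:
N0 x:[7/2,47/2] y:[7,58/3] z:[-2,37] -> hit [7,58/3], descend [2, 5]
  N2 x:[29/2,47/2] y:[26/3,58/3] z:[-2,35] -> hit [29/2,58/3], descend [8, 10]
    N8 x:[29/2,47/2] y:[14,58/3] z:[-2,22] -> hit [29/2,58/3], descend [4, 7]
      N4 x:[39/2,23] y:[46/3,58/3] z:[-2,8] -> miss, prune
      N7 x:[29/2,47/2] y:[14,58/3] z:[10,22] -> hit [29/2,58/3] leaf, test {P6(miss), P8(miss), P14@t=56/3}
    N10 x:[16,22] y:[26/3,46/3] z:[0,35] -> miss, prune
  N5 x:[7/2,9] y:[7,19] z:[0,37] -> hit [7,9], descend [1, 12]
    N1 x:[13/2,9] y:[37/3,19] z:[0,13] -> miss, prune
    N12 x:[7/2,13/2] y:[7,55/3] z:[17,37] -> miss, prune

9 AABB tests over nodes [0, 2, 8, 4, 7, 10, 5, 1, 12]; 1 leaf entered; closest P14.

== RESULT ==
9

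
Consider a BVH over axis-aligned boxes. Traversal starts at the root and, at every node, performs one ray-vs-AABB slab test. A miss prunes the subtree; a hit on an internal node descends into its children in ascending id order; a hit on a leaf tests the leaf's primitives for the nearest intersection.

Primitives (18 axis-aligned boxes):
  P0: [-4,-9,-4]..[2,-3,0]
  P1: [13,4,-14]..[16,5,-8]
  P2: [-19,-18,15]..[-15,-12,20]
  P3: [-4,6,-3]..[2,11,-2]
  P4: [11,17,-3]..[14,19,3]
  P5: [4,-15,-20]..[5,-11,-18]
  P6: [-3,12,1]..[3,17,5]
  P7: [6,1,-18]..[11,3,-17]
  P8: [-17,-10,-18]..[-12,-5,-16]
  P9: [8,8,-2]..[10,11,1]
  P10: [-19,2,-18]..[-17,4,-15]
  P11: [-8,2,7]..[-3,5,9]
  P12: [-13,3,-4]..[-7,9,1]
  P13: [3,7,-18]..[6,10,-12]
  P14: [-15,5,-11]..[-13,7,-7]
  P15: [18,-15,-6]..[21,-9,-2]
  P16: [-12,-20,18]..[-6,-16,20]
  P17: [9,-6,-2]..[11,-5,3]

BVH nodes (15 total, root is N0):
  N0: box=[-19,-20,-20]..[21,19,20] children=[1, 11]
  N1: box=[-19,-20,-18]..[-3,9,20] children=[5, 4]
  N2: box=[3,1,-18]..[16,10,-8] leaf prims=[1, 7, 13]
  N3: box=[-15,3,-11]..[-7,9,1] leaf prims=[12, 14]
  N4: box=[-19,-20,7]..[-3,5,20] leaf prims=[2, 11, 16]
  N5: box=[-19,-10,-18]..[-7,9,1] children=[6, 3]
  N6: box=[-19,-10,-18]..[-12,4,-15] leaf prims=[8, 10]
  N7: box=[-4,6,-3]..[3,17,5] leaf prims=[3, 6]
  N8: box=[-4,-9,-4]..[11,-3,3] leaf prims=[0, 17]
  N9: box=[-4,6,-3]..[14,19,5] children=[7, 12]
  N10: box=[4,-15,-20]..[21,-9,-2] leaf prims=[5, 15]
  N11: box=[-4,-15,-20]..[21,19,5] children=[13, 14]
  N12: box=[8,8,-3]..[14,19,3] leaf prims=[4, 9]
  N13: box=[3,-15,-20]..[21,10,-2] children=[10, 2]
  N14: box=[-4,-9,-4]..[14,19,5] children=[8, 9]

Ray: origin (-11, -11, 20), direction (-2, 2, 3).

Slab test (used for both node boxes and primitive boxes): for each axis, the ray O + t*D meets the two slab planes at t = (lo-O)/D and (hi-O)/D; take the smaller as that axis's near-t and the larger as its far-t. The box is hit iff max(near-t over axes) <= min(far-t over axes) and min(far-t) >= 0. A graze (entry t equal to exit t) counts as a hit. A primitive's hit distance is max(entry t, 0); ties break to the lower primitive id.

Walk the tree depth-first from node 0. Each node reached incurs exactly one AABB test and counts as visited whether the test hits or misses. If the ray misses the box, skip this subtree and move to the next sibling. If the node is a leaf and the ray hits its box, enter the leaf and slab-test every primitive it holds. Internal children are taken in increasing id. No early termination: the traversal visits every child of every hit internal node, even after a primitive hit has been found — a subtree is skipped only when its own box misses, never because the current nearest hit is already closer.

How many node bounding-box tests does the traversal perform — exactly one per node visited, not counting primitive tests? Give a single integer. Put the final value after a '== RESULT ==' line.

Traverse from the root:
N0 x:[-16,4] y:[-9/2,15] z:[-40/3,0] -> hit [-9/2,0], descend [1, 11]
  N1 x:[-4,4] y:[-9/2,10] z:[-38/3,0] -> hit [-4,0], descend [4, 5]
    N4 x:[-4,4] y:[-9/2,8] z:[-13/3,0] -> hit [-4,0] leaf, test {P2(miss), P11(miss), P16(miss)}
    N5 x:[-2,4] y:[1/2,10] z:[-38/3,-19/3] -> miss, prune
  N11 x:[-16,-7/2] y:[-2,15] z:[-40/3,-5] -> miss, prune

order=[0, 1, 4, 5, 11]  |boxes|=5  |leaves|=1  hit=miss

== RESULT ==
5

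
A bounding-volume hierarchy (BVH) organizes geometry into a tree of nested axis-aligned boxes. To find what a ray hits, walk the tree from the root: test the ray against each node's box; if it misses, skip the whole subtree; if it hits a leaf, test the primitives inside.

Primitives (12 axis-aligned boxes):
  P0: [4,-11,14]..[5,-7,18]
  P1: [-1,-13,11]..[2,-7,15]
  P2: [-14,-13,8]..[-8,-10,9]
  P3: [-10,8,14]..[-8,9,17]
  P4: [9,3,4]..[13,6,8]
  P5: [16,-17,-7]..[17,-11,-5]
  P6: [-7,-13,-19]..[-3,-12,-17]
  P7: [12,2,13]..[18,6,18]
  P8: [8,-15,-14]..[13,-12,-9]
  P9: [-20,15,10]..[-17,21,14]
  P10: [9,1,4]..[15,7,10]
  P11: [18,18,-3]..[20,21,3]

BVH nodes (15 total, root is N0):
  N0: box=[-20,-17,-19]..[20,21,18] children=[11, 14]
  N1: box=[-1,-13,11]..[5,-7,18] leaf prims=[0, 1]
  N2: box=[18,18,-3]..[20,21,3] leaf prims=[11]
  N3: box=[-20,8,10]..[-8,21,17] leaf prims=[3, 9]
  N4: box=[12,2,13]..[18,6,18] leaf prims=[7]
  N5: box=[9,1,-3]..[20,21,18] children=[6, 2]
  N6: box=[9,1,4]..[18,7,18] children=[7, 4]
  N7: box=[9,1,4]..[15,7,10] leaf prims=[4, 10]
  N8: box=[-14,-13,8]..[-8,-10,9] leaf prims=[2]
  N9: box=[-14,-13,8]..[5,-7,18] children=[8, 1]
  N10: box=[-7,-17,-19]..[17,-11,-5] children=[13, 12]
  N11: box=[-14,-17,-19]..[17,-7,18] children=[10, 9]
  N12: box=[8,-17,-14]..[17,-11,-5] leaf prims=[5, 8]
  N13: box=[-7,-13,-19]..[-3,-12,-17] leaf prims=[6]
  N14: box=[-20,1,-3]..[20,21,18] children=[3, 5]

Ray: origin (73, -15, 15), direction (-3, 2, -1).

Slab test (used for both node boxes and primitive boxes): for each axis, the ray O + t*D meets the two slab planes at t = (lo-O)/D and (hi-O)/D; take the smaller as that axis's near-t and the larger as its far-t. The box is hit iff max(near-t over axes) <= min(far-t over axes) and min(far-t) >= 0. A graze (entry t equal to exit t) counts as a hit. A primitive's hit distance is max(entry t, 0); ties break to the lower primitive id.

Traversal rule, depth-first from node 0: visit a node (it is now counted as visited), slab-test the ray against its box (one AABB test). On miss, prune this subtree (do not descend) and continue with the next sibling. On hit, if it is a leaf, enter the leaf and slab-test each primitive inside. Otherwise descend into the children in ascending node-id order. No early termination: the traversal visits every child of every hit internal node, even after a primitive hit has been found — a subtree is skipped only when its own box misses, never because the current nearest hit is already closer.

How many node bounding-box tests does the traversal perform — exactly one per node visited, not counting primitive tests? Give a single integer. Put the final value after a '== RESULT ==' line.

Traverse from the root:
N0 x:[53/3,31] y:[-1,18] z:[-3,34] -> hit [53/3,18], descend [11, 14]
  N11 x:[56/3,29] y:[-1,4] z:[-3,34] -> miss, prune
  N14 x:[53/3,31] y:[8,18] z:[-3,18] -> hit [53/3,18], descend [3, 5]
    N3 x:[27,31] y:[23/2,18] z:[-2,5] -> miss, prune
    N5 x:[53/3,64/3] y:[8,18] z:[-3,18] -> hit [53/3,18], descend [2, 6]
      N2 x:[53/3,55/3] y:[33/2,18] z:[12,18] -> hit [53/3,18] leaf, test {P11@t=53/3}
      N6 x:[55/3,64/3] y:[8,11] z:[-3,11] -> miss, prune

Summary -> nodes [0, 11, 14, 3, 5, 2, 6]; box-tests=7; leaf-entries=1; first=P11

== RESULT ==
7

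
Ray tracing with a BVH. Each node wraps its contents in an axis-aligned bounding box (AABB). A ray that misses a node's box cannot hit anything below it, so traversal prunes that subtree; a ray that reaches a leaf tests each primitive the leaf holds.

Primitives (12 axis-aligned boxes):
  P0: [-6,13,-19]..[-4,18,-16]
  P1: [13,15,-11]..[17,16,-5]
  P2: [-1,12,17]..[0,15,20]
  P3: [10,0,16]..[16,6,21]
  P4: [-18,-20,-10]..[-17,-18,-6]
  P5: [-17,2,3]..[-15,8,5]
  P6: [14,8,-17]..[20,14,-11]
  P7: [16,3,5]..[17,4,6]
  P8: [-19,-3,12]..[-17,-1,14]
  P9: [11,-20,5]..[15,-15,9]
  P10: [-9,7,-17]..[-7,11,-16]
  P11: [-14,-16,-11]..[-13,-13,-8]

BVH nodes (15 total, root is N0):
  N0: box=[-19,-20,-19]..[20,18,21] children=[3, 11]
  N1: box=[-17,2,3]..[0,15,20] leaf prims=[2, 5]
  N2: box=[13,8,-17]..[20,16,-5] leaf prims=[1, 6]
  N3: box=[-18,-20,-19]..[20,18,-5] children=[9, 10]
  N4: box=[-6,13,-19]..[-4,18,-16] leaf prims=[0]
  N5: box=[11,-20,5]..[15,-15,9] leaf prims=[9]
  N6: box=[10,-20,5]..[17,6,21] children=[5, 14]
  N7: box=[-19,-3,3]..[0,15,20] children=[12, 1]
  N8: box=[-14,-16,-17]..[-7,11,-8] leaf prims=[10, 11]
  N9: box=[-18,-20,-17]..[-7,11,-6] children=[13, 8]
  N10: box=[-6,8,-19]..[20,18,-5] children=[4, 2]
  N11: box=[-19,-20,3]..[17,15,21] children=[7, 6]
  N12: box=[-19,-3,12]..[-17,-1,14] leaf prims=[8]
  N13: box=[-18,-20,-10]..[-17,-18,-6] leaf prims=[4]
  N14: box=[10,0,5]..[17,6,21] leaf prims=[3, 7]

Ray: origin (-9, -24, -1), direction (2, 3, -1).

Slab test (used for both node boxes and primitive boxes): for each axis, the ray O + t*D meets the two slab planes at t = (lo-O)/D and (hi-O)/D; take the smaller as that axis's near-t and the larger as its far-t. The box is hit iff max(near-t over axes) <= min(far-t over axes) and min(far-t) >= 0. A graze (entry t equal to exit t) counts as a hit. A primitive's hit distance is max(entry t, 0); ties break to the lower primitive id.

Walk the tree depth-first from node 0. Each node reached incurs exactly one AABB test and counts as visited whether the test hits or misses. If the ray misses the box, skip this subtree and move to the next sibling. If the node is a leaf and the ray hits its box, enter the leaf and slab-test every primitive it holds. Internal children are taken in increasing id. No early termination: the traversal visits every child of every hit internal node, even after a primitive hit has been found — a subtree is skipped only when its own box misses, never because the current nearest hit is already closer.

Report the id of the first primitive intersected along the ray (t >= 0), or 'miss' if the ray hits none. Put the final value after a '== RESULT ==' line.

Trace the traversal:
N0 x:[-5,29/2] y:[4/3,14] z:[-22,18] -> hit [4/3,14], descend [3, 11]
  N3 x:[-9/2,29/2] y:[4/3,14] z:[4,18] -> hit [4,14], descend [9, 10]
    N9 x:[-9/2,1] y:[4/3,35/3] z:[5,16] -> miss, prune
    N10 x:[3/2,29/2] y:[32/3,14] z:[4,18] -> hit [32/3,14], descend [2, 4]
      N2 x:[11,29/2] y:[32/3,40/3] z:[4,16] -> hit [11,40/3] leaf, test {P1(miss), P6@t=23/2}
      N4 x:[3/2,5/2] y:[37/3,14] z:[15,18] -> miss, prune
  N11 x:[-5,13] y:[4/3,13] z:[-22,-4] -> miss, prune

order=[0, 3, 9, 10, 2, 4, 11]  |boxes|=7  |leaves|=1  hit=P6

== RESULT ==
6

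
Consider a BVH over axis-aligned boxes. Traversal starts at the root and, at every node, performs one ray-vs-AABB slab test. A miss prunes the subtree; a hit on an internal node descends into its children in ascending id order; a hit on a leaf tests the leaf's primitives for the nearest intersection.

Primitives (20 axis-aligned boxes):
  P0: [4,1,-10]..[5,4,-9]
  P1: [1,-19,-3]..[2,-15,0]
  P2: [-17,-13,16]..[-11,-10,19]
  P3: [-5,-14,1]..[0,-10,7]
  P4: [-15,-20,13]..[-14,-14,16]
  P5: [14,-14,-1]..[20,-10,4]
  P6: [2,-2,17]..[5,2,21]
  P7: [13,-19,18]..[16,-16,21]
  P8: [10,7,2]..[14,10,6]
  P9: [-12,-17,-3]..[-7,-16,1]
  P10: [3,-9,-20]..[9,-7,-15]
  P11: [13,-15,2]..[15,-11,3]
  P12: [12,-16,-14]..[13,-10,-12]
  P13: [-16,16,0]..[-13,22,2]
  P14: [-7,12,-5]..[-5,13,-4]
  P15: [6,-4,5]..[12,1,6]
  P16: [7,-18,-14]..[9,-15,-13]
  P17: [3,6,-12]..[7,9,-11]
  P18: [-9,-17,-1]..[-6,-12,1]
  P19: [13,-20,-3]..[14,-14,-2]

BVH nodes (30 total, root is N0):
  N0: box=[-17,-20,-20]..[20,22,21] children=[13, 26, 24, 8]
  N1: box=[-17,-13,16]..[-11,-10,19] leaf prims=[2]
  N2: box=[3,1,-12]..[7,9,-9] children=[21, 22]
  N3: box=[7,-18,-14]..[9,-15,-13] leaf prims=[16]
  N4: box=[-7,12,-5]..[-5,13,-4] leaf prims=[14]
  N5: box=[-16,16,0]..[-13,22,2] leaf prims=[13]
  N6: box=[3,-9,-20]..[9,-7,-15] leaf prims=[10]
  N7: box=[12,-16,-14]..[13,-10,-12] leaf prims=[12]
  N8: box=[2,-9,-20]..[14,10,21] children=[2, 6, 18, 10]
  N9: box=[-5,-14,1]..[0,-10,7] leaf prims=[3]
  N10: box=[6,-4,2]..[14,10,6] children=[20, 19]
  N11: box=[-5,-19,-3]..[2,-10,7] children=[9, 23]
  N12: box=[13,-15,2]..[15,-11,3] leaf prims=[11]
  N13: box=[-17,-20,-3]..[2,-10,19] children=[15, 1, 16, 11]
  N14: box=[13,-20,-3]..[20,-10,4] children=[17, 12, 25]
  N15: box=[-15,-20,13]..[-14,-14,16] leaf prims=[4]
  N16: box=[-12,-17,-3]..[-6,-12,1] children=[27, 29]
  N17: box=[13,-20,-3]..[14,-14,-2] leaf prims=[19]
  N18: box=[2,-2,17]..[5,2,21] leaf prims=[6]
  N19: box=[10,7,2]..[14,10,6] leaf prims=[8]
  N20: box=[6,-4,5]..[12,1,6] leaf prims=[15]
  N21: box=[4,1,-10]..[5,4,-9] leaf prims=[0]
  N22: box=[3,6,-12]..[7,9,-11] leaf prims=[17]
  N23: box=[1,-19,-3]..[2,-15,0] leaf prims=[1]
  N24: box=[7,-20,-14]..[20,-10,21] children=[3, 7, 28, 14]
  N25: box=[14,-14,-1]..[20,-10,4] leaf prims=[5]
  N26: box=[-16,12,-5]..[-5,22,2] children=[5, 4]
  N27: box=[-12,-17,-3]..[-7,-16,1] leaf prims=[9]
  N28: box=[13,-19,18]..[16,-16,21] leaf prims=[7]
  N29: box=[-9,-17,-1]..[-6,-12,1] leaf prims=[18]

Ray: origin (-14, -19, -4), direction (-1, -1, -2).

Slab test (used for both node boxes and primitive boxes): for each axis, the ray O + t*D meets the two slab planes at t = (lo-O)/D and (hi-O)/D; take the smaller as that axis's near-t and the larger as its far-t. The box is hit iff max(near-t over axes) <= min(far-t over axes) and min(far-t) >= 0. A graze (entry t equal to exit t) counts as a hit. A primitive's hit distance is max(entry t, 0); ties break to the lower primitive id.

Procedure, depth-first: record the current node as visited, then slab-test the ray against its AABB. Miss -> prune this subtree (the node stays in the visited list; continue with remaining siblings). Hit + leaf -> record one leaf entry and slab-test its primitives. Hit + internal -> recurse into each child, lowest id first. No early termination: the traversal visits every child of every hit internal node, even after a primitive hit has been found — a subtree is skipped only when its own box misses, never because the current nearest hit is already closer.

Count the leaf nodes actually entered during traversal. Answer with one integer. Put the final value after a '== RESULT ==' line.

Trace the traversal:
N0 x:[-34,3] y:[-41,1] z:[-25/2,8] -> hit [-25/2,1], descend [8, 13, 24, 26]
  N8 x:[-28,-16] y:[-29,-10] z:[-25/2,8] -> miss, prune
  N13 x:[-16,3] y:[-9,1] z:[-23/2,-1/2] -> miss, prune
  N24 x:[-34,-21] y:[-9,1] z:[-25/2,5] -> miss, prune
  N26 x:[-9,2] y:[-41,-31] z:[-3,1/2] -> miss, prune

5 AABB tests over nodes [0, 8, 13, 24, 26]; 0 leaves entered; closest miss.

== RESULT ==
0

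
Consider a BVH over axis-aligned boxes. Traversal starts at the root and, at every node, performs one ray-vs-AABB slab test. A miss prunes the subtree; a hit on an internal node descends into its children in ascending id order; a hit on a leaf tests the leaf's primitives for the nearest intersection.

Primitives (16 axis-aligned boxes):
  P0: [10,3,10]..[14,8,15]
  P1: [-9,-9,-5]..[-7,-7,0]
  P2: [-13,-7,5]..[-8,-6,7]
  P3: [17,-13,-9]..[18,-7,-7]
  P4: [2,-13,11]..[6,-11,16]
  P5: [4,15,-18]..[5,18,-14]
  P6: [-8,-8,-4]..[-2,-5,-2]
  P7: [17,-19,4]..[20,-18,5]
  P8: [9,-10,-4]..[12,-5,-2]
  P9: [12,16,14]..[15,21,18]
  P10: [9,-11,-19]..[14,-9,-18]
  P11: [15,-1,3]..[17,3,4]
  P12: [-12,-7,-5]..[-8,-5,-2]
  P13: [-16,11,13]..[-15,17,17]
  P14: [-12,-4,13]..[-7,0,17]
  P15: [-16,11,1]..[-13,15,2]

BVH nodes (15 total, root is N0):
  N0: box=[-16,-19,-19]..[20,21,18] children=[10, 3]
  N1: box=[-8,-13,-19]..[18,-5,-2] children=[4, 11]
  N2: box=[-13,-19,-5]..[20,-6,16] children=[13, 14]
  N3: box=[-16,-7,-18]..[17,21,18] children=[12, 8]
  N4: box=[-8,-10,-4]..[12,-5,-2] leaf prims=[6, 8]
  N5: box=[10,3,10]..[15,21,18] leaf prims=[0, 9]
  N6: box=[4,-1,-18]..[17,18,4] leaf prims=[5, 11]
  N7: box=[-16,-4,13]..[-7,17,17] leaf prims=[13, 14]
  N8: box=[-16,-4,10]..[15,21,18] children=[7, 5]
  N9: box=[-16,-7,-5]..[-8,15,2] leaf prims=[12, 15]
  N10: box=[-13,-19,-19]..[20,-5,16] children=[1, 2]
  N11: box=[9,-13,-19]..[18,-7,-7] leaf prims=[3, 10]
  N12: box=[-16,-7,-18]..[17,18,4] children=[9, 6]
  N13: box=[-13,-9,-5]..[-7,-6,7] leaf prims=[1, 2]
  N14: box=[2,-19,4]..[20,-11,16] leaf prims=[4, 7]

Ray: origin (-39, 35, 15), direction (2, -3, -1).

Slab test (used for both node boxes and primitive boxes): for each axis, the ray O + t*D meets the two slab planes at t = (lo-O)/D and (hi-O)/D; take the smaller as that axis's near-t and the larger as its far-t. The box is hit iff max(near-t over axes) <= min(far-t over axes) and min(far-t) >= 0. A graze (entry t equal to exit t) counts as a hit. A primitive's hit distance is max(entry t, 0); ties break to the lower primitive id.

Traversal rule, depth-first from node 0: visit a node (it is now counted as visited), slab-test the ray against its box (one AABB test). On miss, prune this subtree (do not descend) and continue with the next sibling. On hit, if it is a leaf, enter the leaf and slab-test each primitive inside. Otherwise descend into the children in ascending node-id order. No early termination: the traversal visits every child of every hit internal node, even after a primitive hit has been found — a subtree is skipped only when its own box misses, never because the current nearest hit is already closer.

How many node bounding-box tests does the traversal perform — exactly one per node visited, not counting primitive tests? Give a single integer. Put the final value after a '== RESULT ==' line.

Traverse from the root:
N0 x:[23/2,59/2] y:[14/3,18] z:[-3,34] -> hit [23/2,18], descend [3, 10]
  N3 x:[23/2,28] y:[14/3,14] z:[-3,33] -> hit [23/2,14], descend [8, 12]
    N8 x:[23/2,27] y:[14/3,13] z:[-3,5] -> miss, prune
    N12 x:[23/2,28] y:[17/3,14] z:[11,33] -> hit [23/2,14], descend [6, 9]
      N6 x:[43/2,28] y:[17/3,12] z:[11,33] -> miss, prune
      N9 x:[23/2,31/2] y:[20/3,14] z:[13,20] -> hit [13,14] leaf, test {P12(miss), P15(miss)}
  N10 x:[13,59/2] y:[40/3,18] z:[-1,34] -> hit [40/3,18], descend [1, 2]
    N1 x:[31/2,57/2] y:[40/3,16] z:[17,34] -> miss, prune
    N2 x:[13,59/2] y:[41/3,18] z:[-1,20] -> hit [41/3,18], descend [13, 14]
      N13 x:[13,16] y:[41/3,44/3] z:[8,20] -> hit [41/3,44/3] leaf, test {P1(miss), P2(miss)}
      N14 x:[41/2,59/2] y:[46/3,18] z:[-1,11] -> miss, prune

Summary -> nodes [0, 3, 8, 12, 6, 9, 10, 1, 2, 13, 14]; box-tests=11; leaf-entries=2; first=miss

== RESULT ==
11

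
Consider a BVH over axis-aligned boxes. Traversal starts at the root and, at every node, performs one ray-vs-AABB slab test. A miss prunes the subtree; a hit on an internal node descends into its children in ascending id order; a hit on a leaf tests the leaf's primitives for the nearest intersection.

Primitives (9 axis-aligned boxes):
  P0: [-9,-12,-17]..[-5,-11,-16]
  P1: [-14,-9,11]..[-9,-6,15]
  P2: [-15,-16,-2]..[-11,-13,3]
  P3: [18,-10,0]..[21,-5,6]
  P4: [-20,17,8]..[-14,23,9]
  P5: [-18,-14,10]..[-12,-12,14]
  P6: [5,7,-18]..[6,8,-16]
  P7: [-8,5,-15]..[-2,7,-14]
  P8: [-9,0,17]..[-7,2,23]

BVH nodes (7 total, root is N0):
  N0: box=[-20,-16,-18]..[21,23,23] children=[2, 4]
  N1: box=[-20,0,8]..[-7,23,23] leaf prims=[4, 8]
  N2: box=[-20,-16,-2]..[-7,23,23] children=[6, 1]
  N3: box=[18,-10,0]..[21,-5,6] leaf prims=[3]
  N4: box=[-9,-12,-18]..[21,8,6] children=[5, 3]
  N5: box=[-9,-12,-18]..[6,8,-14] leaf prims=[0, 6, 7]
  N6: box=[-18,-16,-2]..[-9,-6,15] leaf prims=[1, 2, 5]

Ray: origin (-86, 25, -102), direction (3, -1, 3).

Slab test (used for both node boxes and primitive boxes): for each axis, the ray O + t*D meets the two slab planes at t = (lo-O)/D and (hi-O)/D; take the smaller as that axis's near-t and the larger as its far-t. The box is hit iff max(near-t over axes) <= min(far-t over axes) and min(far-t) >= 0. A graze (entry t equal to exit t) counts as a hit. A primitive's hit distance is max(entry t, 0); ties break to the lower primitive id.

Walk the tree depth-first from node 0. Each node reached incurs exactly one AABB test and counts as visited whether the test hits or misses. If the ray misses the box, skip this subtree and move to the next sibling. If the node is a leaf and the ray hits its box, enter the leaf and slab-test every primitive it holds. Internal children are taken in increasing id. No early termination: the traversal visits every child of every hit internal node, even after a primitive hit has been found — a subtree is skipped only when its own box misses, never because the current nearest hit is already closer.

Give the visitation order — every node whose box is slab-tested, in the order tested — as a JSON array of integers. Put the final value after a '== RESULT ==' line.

Walk:
N0 x:[22,107/3] y:[2,41] z:[28,125/3] -> hit [28,107/3], descend [2, 4]
  N2 x:[22,79/3] y:[2,41] z:[100/3,125/3] -> miss, prune
  N4 x:[77/3,107/3] y:[17,37] z:[28,36] -> hit [28,107/3], descend [3, 5]
    N3 x:[104/3,107/3] y:[30,35] z:[34,36] -> hit [104/3,35] leaf, test {P3@t=104/3}
    N5 x:[77/3,92/3] y:[17,37] z:[28,88/3] -> hit [28,88/3] leaf, test {P0(miss), P6(miss), P7(miss)}

order=[0, 2, 4, 3, 5]  |boxes|=5  |leaves|=2  hit=P3

== RESULT ==
[0, 2, 4, 3, 5]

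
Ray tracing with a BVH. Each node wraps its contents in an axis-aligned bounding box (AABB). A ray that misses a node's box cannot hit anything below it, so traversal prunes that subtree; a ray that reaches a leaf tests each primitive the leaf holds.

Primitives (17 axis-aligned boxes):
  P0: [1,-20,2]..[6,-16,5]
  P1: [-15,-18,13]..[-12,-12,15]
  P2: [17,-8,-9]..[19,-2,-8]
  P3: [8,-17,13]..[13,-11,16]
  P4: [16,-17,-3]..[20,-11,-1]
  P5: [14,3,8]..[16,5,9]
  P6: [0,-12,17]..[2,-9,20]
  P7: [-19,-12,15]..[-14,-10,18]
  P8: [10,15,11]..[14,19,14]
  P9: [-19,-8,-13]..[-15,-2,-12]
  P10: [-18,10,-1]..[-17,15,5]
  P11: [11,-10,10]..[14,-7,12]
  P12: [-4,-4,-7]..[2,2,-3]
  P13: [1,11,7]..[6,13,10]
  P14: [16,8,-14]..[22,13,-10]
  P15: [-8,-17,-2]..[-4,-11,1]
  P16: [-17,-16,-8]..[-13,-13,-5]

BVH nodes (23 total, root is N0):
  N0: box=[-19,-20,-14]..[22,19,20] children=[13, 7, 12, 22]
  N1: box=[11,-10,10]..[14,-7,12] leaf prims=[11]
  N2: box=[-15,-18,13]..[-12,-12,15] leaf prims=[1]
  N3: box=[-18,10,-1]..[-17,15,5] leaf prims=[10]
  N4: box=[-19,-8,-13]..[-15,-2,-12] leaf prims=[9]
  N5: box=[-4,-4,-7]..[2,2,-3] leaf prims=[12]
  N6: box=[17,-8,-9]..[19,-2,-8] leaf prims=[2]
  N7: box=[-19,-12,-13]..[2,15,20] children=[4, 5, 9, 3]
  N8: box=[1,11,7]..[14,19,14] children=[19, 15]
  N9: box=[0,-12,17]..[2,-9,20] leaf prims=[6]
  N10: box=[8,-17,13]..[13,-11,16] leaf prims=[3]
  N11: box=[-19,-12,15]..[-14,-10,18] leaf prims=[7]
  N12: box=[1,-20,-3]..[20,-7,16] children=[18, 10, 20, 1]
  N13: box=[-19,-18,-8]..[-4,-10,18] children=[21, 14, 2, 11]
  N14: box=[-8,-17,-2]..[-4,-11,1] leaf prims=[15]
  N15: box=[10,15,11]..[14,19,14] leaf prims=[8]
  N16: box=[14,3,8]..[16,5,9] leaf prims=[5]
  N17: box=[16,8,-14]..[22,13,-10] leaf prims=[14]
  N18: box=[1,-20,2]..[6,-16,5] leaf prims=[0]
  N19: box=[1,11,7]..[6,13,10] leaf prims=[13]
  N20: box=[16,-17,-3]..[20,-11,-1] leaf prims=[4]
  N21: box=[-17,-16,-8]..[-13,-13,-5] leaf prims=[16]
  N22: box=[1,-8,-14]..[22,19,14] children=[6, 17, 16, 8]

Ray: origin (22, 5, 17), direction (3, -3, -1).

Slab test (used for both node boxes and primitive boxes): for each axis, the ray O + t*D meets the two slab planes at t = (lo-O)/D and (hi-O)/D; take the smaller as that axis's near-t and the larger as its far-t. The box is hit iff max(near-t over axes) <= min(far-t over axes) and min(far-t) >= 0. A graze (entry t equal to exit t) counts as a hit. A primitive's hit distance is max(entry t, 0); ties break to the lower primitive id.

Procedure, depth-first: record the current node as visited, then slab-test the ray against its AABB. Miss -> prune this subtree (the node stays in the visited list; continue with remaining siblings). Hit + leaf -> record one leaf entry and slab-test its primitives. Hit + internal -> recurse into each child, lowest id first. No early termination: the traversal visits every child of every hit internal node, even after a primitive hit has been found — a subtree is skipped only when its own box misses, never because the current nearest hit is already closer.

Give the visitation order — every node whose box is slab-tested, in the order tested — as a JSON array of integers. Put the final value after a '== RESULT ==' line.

Traverse from the root:
N0 x:[-41/3,0] y:[-14/3,25/3] z:[-3,31] -> hit [-3,0], descend [7, 12, 13, 22]
  N7 x:[-41/3,-20/3] y:[-10/3,17/3] z:[-3,30] -> miss, prune
  N12 x:[-7,-2/3] y:[4,25/3] z:[1,20] -> miss, prune
  N13 x:[-41/3,-26/3] y:[5,23/3] z:[-1,25] -> miss, prune
  N22 x:[-7,0] y:[-14/3,13/3] z:[3,31] -> miss, prune

order=[0, 7, 12, 13, 22]  |boxes|=5  |leaves|=0  hit=miss

== RESULT ==
[0, 7, 12, 13, 22]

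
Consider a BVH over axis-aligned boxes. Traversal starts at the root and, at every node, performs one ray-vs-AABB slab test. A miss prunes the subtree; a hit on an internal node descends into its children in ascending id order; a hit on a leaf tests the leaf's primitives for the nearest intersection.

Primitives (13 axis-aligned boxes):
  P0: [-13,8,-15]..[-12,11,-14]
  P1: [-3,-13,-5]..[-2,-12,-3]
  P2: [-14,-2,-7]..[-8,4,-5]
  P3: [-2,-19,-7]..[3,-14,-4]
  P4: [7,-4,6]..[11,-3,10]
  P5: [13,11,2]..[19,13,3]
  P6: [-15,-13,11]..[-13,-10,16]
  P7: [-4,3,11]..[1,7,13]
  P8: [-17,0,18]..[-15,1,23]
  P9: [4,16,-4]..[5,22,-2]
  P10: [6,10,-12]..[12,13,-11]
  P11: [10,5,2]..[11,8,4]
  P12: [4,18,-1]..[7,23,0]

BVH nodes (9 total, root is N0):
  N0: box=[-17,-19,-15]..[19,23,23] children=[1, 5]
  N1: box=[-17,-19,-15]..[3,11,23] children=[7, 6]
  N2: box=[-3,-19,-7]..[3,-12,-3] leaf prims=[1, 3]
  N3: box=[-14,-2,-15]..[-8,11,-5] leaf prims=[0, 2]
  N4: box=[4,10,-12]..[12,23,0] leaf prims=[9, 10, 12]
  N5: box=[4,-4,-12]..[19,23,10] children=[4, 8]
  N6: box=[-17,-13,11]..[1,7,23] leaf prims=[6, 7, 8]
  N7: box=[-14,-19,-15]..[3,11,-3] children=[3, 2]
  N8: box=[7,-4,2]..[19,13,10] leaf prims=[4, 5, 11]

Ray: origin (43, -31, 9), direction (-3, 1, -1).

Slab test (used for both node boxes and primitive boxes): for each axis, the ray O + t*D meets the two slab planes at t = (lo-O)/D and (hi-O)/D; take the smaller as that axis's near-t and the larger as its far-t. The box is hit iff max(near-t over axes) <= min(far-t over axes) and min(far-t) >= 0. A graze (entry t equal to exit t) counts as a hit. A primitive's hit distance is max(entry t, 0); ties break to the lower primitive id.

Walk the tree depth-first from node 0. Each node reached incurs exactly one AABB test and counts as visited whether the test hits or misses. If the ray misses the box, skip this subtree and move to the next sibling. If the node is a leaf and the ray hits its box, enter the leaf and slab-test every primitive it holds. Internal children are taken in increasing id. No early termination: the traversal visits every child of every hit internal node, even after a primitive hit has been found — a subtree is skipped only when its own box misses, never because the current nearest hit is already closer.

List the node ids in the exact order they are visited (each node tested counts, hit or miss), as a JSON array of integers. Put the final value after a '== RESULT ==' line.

Traverse from the root:
N0 x:[8,20] y:[12,54] z:[-14,24] -> hit [12,20], descend [1, 5]
  N1 x:[40/3,20] y:[12,42] z:[-14,24] -> hit [40/3,20], descend [6, 7]
    N6 x:[14,20] y:[18,38] z:[-14,-2] -> miss, prune
    N7 x:[40/3,19] y:[12,42] z:[12,24] -> hit [40/3,19], descend [2, 3]
      N2 x:[40/3,46/3] y:[12,19] z:[12,16] -> hit [40/3,46/3] leaf, test {P1(miss), P3@t=40/3}
      N3 x:[17,19] y:[29,42] z:[14,24] -> miss, prune
  N5 x:[8,13] y:[27,54] z:[-1,21] -> miss, prune

7 AABB tests over nodes [0, 1, 6, 7, 2, 3, 5]; 1 leaf entered; closest P3.

== RESULT ==
[0, 1, 6, 7, 2, 3, 5]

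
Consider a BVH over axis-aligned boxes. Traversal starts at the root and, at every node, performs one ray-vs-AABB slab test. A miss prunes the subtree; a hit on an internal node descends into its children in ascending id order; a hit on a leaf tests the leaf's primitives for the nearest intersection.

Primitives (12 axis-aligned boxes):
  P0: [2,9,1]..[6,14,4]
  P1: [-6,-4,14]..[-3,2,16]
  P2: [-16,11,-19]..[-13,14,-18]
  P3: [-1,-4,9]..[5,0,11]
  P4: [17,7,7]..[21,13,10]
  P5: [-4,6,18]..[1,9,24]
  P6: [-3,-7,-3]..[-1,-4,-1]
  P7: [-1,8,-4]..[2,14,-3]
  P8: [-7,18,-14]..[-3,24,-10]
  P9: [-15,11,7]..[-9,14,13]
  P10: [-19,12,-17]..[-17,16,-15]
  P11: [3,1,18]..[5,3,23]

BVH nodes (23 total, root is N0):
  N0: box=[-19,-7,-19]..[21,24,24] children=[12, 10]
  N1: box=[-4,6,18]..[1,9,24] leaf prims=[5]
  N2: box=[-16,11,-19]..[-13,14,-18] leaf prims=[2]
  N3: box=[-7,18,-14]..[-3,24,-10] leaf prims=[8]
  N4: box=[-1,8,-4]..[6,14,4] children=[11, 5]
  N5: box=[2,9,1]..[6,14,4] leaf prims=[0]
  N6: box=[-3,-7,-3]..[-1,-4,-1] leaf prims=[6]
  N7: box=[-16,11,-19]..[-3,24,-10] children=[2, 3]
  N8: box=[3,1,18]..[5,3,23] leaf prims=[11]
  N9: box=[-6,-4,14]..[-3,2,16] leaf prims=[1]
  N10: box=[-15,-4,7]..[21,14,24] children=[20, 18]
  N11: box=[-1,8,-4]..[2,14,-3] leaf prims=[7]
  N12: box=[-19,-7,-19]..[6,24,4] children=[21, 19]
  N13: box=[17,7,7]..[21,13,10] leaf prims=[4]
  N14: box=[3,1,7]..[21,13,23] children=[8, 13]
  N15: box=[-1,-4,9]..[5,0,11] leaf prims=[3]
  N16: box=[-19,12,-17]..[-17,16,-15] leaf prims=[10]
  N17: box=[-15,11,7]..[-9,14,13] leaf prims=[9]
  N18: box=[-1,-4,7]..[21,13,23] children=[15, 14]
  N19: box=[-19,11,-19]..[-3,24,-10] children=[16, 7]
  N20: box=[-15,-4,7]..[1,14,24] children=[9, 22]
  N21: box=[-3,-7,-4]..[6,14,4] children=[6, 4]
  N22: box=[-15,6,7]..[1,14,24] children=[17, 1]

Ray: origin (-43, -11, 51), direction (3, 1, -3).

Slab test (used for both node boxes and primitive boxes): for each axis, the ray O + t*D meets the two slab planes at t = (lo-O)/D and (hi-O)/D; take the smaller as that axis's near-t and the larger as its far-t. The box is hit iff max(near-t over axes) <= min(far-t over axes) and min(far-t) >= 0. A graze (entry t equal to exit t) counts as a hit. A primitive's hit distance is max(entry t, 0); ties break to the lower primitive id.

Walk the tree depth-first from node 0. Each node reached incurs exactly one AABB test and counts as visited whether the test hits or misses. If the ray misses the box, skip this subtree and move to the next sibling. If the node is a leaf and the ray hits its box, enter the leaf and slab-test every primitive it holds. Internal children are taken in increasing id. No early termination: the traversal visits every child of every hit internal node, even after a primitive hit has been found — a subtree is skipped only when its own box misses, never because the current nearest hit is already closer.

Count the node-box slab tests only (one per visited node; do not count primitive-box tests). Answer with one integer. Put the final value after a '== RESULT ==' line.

Traverse from the root:
N0 x:[8,64/3] y:[4,35] z:[9,70/3] -> hit [9,64/3], descend [10, 12]
  N10 x:[28/3,64/3] y:[7,25] z:[9,44/3] -> hit [28/3,44/3], descend [18, 20]
    N18 x:[14,64/3] y:[7,24] z:[28/3,44/3] -> hit [14,44/3], descend [14, 15]
      N14 x:[46/3,64/3] y:[12,24] z:[28/3,44/3] -> miss, prune
      N15 x:[14,16] y:[7,11] z:[40/3,14] -> miss, prune
    N20 x:[28/3,44/3] y:[7,25] z:[9,44/3] -> hit [28/3,44/3], descend [9, 22]
      N9 x:[37/3,40/3] y:[7,13] z:[35/3,37/3] -> hit [37/3,37/3] leaf, test {P1@t=37/3}
      N22 x:[28/3,44/3] y:[17,25] z:[9,44/3] -> miss, prune
  N12 x:[8,49/3] y:[4,35] z:[47/3,70/3] -> hit [47/3,49/3], descend [19, 21]
    N19 x:[8,40/3] y:[22,35] z:[61/3,70/3] -> miss, prune
    N21 x:[40/3,49/3] y:[4,25] z:[47/3,55/3] -> hit [47/3,49/3], descend [4, 6]
      N4 x:[14,49/3] y:[19,25] z:[47/3,55/3] -> miss, prune
      N6 x:[40/3,14] y:[4,7] z:[52/3,18] -> miss, prune

Visited [0, 10, 18, 14, 15, 20, 9, 22, 12, 19, 21, 4, 6]. Tests: 13 box, 1 leaf. Nearest: P1.

== RESULT ==
13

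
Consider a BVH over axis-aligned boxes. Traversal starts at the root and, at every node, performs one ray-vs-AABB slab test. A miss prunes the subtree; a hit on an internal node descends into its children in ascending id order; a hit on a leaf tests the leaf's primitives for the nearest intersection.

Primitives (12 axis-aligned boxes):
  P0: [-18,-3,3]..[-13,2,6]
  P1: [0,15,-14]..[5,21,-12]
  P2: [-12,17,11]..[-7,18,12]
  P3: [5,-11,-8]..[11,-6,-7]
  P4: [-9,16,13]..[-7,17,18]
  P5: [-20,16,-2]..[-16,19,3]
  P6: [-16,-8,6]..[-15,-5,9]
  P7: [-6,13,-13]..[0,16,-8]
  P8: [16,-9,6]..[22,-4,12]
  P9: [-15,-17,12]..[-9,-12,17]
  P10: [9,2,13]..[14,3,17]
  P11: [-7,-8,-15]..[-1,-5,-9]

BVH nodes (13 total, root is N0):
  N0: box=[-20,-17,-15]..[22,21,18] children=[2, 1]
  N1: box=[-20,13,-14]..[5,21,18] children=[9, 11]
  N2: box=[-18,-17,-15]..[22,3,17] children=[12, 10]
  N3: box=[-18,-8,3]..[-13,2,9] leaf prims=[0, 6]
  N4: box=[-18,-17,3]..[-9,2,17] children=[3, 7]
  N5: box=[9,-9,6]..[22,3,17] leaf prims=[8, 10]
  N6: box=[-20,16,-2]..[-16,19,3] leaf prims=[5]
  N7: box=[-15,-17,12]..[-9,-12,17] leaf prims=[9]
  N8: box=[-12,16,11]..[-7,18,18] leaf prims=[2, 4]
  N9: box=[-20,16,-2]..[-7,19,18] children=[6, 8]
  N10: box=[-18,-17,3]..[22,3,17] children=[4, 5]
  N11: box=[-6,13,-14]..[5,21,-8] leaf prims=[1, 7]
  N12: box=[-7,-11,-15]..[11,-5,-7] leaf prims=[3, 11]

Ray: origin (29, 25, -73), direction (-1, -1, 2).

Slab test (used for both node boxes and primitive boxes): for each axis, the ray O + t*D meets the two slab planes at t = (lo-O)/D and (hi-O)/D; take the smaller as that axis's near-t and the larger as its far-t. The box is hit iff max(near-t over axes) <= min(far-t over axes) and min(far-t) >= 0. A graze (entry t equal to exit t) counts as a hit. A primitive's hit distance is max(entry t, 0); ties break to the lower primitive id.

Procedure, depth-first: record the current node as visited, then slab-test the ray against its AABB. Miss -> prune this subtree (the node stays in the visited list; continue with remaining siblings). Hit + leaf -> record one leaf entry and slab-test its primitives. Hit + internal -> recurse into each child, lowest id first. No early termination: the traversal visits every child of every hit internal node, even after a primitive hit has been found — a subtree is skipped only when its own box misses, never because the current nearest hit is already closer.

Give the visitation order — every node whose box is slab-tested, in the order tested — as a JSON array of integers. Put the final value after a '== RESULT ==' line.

Traverse from the root:
N0 x:[7,49] y:[4,42] z:[29,91/2] -> hit [29,42], descend [1, 2]
  N1 x:[24,49] y:[4,12] z:[59/2,91/2] -> miss, prune
  N2 x:[7,47] y:[22,42] z:[29,45] -> hit [29,42], descend [10, 12]
    N10 x:[7,47] y:[22,42] z:[38,45] -> hit [38,42], descend [4, 5]
      N4 x:[38,47] y:[23,42] z:[38,45] -> hit [38,42], descend [3, 7]
        N3 x:[42,47] y:[23,33] z:[38,41] -> miss, prune
        N7 x:[38,44] y:[37,42] z:[85/2,45] -> miss, prune
      N5 x:[7,20] y:[22,34] z:[79/2,45] -> miss, prune
    N12 x:[18,36] y:[30,36] z:[29,33] -> hit [30,33] leaf, test {P3(miss), P11@t=30}

Summary -> nodes [0, 1, 2, 10, 4, 3, 7, 5, 12]; box-tests=9; leaf-entries=1; first=P11

== RESULT ==
[0, 1, 2, 10, 4, 3, 7, 5, 12]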